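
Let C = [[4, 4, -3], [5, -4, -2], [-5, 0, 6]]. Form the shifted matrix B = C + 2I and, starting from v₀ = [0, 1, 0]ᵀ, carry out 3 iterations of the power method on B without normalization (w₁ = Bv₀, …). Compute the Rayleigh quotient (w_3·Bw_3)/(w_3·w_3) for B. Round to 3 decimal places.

μ ≈ 11.982

B = C + 2I has rows (6, 4, -3); (5, -2, -2); (-5, 0, 8)
w1 = Bv₀ = (6·0 + 4·1 + (-3)·0; 5·0 + (-2)·1 + (-2)·0; (-5)·0 + 0·1 + 8·0) = (4, -2, 0)
w2 = Bw1 = (6·4 + 4·(-2) + (-3)·0; 5·4 + (-2)·(-2) + (-2)·0; (-5)·4 + 0·(-2) + 8·0) = (16, 24, -20)
w3 = Bw2 = (252, 72, -240)
Bw3 = (2520, 1596, -3180)
w3·Bw3 = 1513152; w3·w3 = 126288; μ ≈ 1513152/126288 = 11.982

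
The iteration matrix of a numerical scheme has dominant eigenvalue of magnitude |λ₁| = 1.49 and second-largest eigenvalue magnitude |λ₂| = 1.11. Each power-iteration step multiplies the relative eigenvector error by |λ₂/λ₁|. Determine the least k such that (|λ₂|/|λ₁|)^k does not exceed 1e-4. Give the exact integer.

32

|λ₂/λ₁| = 1.11/1.49 = 0.74497
Need k ≥ ln(1e-4) / ln(0.74497) = -9.2103 / -0.2944 ≈ 31.283
Smallest integer k satisfying the bound: 32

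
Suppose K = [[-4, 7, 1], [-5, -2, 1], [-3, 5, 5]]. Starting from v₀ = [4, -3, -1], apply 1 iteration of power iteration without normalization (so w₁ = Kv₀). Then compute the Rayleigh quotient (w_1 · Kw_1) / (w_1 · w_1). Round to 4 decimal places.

λ ≈ 0.1790

w1 = Kv₀ = (-38, -15, -32)
Kw1 = (15, 188, -121)
w1·Kw1 = (-38)·15 + (-15)·188 + (-32)·(-121) = 482; w1·w1 = (-38)·(-38) + (-15)·(-15) + (-32)·(-32) = 2693
λ ≈ 482/2693 = 0.1790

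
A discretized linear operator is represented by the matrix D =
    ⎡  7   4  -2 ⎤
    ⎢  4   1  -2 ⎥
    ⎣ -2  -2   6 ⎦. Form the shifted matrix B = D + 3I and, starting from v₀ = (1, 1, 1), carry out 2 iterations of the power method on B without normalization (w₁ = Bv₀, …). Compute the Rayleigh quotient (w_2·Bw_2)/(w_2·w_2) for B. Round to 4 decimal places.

B = D + 3I has rows (10, 4, -2); (4, 4, -2); (-2, -2, 9)
w1 = Bv₀ = (12, 6, 5)
w2 = Bw1 = (134, 62, 9)
Bw2 = (1570, 766, -311)
w2·Bw2 = 255073; w2·w2 = 21881; μ ≈ 255073/21881 = 11.6573

11.6573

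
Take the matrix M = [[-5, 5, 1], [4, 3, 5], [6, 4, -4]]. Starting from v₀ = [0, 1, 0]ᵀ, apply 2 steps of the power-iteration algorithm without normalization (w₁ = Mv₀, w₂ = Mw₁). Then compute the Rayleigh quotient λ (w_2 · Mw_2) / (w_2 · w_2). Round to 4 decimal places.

3.8699

w1 = Mv₀ = (5, 3, 4)
w2 = Mw1 = (-6, 49, 26)
Mw2 = (301, 253, 56)
w2·Mw2 = (-6)·301 + 49·253 + 26·56 = 12047; w2·w2 = (-6)·(-6) + 49·49 + 26·26 = 3113
λ ≈ 12047/3113 = 3.8699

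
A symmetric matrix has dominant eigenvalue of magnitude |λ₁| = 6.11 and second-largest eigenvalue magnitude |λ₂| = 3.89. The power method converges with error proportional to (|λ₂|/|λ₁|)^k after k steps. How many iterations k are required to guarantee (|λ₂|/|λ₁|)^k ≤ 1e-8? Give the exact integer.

41

|λ₂/λ₁| = 3.89/6.11 = 0.63666
Need k ≥ ln(1e-8) / ln(0.63666) = -18.4207 / -0.4515 ≈ 40.797
Smallest integer k satisfying the bound: 41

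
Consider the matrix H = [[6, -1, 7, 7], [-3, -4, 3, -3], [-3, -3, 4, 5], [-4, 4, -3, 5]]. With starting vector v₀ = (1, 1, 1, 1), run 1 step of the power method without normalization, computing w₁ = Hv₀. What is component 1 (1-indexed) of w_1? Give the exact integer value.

w1 = Hv₀ = (6·1 + (-1)·1 + 7·1 + 7·1; (-3)·1 + (-4)·1 + 3·1 + (-3)·1; (-3)·1 + (-3)·1 + 4·1 + 5·1; (-4)·1 + 4·1 + (-3)·1 + 5·1) = (19, -7, 3, 2)
The requested component of w1 is 19.

19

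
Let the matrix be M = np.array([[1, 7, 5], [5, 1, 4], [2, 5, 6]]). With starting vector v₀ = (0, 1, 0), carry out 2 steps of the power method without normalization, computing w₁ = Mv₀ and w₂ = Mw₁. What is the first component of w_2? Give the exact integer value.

w1 = Mv₀ = (1·0 + 7·1 + 5·0; 5·0 + 1·1 + 4·0; 2·0 + 5·1 + 6·0) = (7, 1, 5)
w2 = Mw1 = (1·7 + 7·1 + 5·5; 5·7 + 1·1 + 4·5; 2·7 + 5·1 + 6·5) = (39, 56, 49)
The requested component of w2 is 39.

39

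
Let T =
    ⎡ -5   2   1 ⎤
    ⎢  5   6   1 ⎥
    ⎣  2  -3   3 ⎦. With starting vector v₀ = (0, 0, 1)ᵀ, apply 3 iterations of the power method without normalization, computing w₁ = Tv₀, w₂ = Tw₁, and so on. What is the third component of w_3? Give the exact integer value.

w1 = Tv₀ = (1, 1, 3)
w2 = Tw1 = (0, 14, 8)
w3 = Tw2 = (36, 92, -18)
The requested component of w3 is -18.

-18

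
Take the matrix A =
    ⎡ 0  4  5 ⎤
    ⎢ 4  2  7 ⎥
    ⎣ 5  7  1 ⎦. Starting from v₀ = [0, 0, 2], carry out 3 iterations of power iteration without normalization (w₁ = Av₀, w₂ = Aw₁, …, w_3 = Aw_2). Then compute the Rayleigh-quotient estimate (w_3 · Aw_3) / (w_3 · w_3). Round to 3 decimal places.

11.531

w1 = Av₀ = (0·0 + 4·0 + 5·2; 4·0 + 2·0 + 7·2; 5·0 + 7·0 + 1·2) = (10, 14, 2)
w2 = Aw1 = (0·10 + 4·14 + 5·2; 4·10 + 2·14 + 7·2; 5·10 + 7·14 + 1·2) = (66, 82, 150)
w3 = Aw2 = (1078, 1478, 1054)
Aw3 = (11182, 14646, 16790)
w3·Aw3 = 1078·11182 + 1478·14646 + 1054·16790 = 51397644; w3·w3 = 1078·1078 + 1478·1478 + 1054·1054 = 4457484
λ ≈ 51397644/4457484 = 11.531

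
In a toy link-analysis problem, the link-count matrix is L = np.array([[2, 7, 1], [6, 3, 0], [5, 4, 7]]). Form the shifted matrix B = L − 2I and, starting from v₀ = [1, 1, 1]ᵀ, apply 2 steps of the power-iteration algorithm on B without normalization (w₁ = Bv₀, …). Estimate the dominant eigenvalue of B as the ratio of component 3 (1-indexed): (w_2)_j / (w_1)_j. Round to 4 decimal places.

B = L − 2I has rows (0, 7, 1); (6, 1, 0); (5, 4, 5)
w1 = Bv₀ = (8, 7, 14)
w2 = Bw1 = (63, 55, 138)
Ratio: 138/14 = 9.8571

9.8571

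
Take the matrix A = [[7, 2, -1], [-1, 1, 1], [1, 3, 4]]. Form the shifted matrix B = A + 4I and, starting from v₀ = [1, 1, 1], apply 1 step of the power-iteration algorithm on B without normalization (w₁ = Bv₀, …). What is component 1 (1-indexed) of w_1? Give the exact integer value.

B = A + 4I has rows (11, 2, -1); (-1, 5, 1); (1, 3, 8)
w1 = Bv₀ = (11·1 + 2·1 + (-1)·1; (-1)·1 + 5·1 + 1·1; 1·1 + 3·1 + 8·1) = (12, 5, 12)
Requested component of w1: 12

12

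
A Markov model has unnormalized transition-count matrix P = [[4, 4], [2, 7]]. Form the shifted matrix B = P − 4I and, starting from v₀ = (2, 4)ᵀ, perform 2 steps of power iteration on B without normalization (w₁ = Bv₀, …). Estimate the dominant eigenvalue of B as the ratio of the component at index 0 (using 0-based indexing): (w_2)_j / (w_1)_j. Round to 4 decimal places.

B = P − 4I has rows (0, 4); (2, 3)
w1 = Bv₀ = (0·2 + 4·4; 2·2 + 3·4) = (16, 16)
w2 = Bw1 = (0·16 + 4·16; 2·16 + 3·16) = (64, 80)
Ratio: 64/16 = 4.0000

μ ≈ 4.0000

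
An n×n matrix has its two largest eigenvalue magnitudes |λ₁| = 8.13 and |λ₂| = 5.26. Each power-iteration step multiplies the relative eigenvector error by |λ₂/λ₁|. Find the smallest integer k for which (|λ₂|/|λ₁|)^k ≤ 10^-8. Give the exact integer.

43

|λ₂/λ₁| = 5.26/8.13 = 0.64699
Need k ≥ ln(10^-8) / ln(0.64699) = -18.4207 / -0.4354 ≈ 42.305
Smallest integer k satisfying the bound: 43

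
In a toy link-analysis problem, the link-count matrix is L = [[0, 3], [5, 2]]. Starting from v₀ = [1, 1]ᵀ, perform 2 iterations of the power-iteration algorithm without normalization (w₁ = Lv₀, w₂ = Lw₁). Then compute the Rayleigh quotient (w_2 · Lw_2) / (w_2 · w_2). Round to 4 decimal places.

5.1123

w1 = Lv₀ = (0·1 + 3·1; 5·1 + 2·1) = (3, 7)
w2 = Lw1 = (0·3 + 3·7; 5·3 + 2·7) = (21, 29)
Lw2 = (87, 163)
w2·Lw2 = 21·87 + 29·163 = 6554; w2·w2 = 21·21 + 29·29 = 1282
λ ≈ 6554/1282 = 5.1123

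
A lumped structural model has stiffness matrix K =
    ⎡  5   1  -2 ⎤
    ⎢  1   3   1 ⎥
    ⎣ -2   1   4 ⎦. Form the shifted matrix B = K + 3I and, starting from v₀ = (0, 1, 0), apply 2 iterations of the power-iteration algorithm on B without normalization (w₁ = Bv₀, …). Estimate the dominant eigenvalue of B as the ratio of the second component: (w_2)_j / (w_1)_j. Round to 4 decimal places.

6.3333

B = K + 3I has rows (8, 1, -2); (1, 6, 1); (-2, 1, 7)
w1 = Bv₀ = (8·0 + 1·1 + (-2)·0; 1·0 + 6·1 + 1·0; (-2)·0 + 1·1 + 7·0) = (1, 6, 1)
w2 = Bw1 = (8·1 + 1·6 + (-2)·1; 1·1 + 6·6 + 1·1; (-2)·1 + 1·6 + 7·1) = (12, 38, 11)
Ratio: 38/6 = 6.3333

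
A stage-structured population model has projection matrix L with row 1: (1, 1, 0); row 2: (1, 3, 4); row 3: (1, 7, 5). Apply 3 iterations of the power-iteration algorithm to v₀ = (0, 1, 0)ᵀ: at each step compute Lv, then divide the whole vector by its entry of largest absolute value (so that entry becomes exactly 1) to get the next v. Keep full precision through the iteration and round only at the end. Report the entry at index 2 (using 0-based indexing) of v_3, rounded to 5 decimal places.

1.00000

Lv0 = (1.000000, 3.000000, 7.000000); divide by 7.000000 → v1 = (0.142857, 0.428571, 1.000000)
Lv1 = (0.571429, 5.428571, 8.142857); divide by 8.142857 → v2 = (0.070175, 0.666667, 1.000000)
Lv2 = (0.736842, 6.070175, 9.736842); divide by 9.736842 → v3 = (0.075676, 0.623423, 1.000000)
Requested entry of v3: 555/555 = 1.00000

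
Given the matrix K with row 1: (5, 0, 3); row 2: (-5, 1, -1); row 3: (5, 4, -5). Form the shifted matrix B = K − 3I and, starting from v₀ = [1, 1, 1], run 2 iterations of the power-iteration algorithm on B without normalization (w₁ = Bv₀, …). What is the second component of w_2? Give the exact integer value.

B = K − 3I has rows (2, 0, 3); (-5, -2, -1); (5, 4, -8)
w1 = Bv₀ = (2·1 + 0·1 + 3·1; (-5)·1 + (-2)·1 + (-1)·1; 5·1 + 4·1 + (-8)·1) = (5, -8, 1)
w2 = Bw1 = (2·5 + 0·(-8) + 3·1; (-5)·5 + (-2)·(-8) + (-1)·1; 5·5 + 4·(-8) + (-8)·1) = (13, -10, -15)
Requested component of w2: -10

-10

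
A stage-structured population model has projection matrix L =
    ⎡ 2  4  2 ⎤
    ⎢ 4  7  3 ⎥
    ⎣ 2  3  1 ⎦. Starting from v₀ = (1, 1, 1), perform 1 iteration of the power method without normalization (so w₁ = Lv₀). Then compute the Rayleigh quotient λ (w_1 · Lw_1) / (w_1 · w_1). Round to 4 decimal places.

10.5676

w1 = Lv₀ = (8, 14, 6)
Lw1 = (84, 148, 64)
w1·Lw1 = 8·84 + 14·148 + 6·64 = 3128; w1·w1 = 8·8 + 14·14 + 6·6 = 296
λ ≈ 3128/296 = 10.5676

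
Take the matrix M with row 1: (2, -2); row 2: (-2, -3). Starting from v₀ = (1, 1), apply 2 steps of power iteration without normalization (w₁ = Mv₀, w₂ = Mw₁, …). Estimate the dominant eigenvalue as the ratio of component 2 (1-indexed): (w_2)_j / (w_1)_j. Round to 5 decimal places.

w1 = Mv₀ = (2·1 + (-2)·1; (-2)·1 + (-3)·1) = (0, -5)
w2 = Mw1 = (2·0 + (-2)·(-5); (-2)·0 + (-3)·(-5)) = (10, 15)
Ratio at component: 15 / -5 = -3.00000

λ ≈ -3.00000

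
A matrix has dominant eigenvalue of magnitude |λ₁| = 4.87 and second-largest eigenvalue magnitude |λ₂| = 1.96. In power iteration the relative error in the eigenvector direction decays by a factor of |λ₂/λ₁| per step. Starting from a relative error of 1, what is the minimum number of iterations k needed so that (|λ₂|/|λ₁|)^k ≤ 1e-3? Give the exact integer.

8

|λ₂/λ₁| = 1.96/4.87 = 0.40246
Need k ≥ ln(1e-3) / ln(0.40246) = -6.9078 / -0.9101 ≈ 7.590
Smallest integer k satisfying the bound: 8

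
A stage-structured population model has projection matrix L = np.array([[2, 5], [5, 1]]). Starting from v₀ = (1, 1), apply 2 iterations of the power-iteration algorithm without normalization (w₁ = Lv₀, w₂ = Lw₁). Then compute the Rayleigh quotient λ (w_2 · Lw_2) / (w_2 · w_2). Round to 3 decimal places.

λ ≈ 6.523

w1 = Lv₀ = (2·1 + 5·1; 5·1 + 1·1) = (7, 6)
w2 = Lw1 = (2·7 + 5·6; 5·7 + 1·6) = (44, 41)
Lw2 = (293, 261)
w2·Lw2 = 44·293 + 41·261 = 23593; w2·w2 = 44·44 + 41·41 = 3617
λ ≈ 23593/3617 = 6.523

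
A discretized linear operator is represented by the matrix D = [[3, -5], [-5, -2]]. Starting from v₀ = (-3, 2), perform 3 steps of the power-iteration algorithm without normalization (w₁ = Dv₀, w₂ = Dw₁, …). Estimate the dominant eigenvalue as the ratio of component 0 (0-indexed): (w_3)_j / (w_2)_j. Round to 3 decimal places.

6.259

w1 = Dv₀ = (-19, 11)
w2 = Dw1 = (-112, 73)
w3 = Dw2 = (-701, 414)
Ratio at component: -701 / -112 = 6.259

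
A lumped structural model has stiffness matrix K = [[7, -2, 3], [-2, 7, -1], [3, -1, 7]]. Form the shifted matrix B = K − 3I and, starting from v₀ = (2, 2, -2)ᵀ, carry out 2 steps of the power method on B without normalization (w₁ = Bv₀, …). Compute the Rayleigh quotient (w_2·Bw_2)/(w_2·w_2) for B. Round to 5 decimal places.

B = K − 3I has rows (4, -2, 3); (-2, 4, -1); (3, -1, 4)
w1 = Bv₀ = (4·2 + (-2)·2 + 3·(-2); (-2)·2 + 4·2 + (-1)·(-2); 3·2 + (-1)·2 + 4·(-2)) = (-2, 6, -4)
w2 = Bw1 = (4·(-2) + (-2)·6 + 3·(-4); (-2)·(-2) + 4·6 + (-1)·(-4); 3·(-2) + (-1)·6 + 4·(-4)) = (-32, 32, -28)
Bw2 = (-276, 220, -240)
w2·Bw2 = 22592; w2·w2 = 2832; μ ≈ 22592/2832 = 7.97740

μ ≈ 7.97740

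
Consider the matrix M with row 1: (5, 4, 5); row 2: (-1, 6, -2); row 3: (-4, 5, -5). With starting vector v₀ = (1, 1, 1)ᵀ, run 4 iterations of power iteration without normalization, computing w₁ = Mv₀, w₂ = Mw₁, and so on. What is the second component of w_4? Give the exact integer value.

225

w1 = Mv₀ = (14, 3, -4)
w2 = Mw1 = (62, 12, -21)
w3 = Mw2 = (253, 52, -83)
w4 = Mw3 = (1058, 225, -337)
The requested component of w4 is 225.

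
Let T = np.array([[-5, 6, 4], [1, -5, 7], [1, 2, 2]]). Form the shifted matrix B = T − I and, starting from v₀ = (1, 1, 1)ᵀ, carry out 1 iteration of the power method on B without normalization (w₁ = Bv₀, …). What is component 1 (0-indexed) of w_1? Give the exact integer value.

B = T − I has rows (-6, 6, 4); (1, -6, 7); (1, 2, 1)
w1 = Bv₀ = (4, 2, 4)
Requested component of w1: 2

2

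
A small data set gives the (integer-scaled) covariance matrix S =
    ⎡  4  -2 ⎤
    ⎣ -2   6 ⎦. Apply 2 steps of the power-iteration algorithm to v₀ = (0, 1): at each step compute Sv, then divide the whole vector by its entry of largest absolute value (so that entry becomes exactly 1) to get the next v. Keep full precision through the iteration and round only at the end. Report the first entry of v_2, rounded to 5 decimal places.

Sv0 = (-2.000000, 6.000000); divide by 6.000000 → v1 = (-0.333333, 1.000000)
Sv1 = (-3.333333, 6.666667); divide by 6.666667 → v2 = (-0.500000, 1.000000)
Requested entry of v2: -20/40 = -0.50000

-0.50000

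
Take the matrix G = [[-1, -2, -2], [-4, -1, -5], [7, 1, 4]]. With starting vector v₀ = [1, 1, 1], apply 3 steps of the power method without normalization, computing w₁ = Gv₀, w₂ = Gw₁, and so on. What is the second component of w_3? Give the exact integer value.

11

w1 = Gv₀ = ((-1)·1 + (-2)·1 + (-2)·1; (-4)·1 + (-1)·1 + (-5)·1; 7·1 + 1·1 + 4·1) = (-5, -10, 12)
w2 = Gw1 = ((-1)·(-5) + (-2)·(-10) + (-2)·12; (-4)·(-5) + (-1)·(-10) + (-5)·12; 7·(-5) + 1·(-10) + 4·12) = (1, -30, 3)
w3 = Gw2 = (53, 11, -11)
The requested component of w3 is 11.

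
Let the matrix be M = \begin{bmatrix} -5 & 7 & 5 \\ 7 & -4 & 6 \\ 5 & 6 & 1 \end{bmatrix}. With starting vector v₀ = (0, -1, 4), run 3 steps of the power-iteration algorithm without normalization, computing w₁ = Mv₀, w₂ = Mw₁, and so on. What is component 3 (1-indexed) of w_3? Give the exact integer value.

w1 = Mv₀ = ((-5)·0 + 7·(-1) + 5·4; 7·0 + (-4)·(-1) + 6·4; 5·0 + 6·(-1) + 1·4) = (13, 28, -2)
w2 = Mw1 = ((-5)·13 + 7·28 + 5·(-2); 7·13 + (-4)·28 + 6·(-2); 5·13 + 6·28 + 1·(-2)) = (121, -33, 231)
w3 = Mw2 = (319, 2365, 638)
The requested component of w3 is 638.

638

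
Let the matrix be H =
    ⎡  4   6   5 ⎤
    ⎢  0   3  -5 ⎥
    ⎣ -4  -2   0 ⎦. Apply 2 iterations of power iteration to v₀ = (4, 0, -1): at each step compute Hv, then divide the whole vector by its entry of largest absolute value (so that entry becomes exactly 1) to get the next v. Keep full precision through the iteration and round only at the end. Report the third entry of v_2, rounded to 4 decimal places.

-0.5684

Hv0 = (11.00000, 5.00000, -16.00000); divide by -16.00000 → v1 = (-0.68750, -0.31250, 1.00000)
Hv1 = (0.37500, -5.93750, 3.37500); divide by -5.93750 → v2 = (-0.06316, 1.00000, -0.56842)
Requested entry of v2: -54/95 = -0.5684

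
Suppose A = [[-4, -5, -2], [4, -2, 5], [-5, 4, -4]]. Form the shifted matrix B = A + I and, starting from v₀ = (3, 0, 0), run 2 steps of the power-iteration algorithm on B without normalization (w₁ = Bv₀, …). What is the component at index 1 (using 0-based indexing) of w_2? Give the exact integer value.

-123

B = A + I has rows (-3, -5, -2); (4, -1, 5); (-5, 4, -3)
w1 = Bv₀ = ((-3)·3 + (-5)·0 + (-2)·0; 4·3 + (-1)·0 + 5·0; (-5)·3 + 4·0 + (-3)·0) = (-9, 12, -15)
w2 = Bw1 = ((-3)·(-9) + (-5)·12 + (-2)·(-15); 4·(-9) + (-1)·12 + 5·(-15); (-5)·(-9) + 4·12 + (-3)·(-15)) = (-3, -123, 138)
Requested component of w2: -123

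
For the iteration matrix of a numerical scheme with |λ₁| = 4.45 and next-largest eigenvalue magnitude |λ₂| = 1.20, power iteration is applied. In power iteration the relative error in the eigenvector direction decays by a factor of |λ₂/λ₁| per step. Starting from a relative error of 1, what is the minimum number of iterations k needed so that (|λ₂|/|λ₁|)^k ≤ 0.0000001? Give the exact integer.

13

|λ₂/λ₁| = 1.20/4.45 = 0.26966
Need k ≥ ln(0.0000001) / ln(0.26966) = -16.1181 / -1.3106 ≈ 12.298
Smallest integer k satisfying the bound: 13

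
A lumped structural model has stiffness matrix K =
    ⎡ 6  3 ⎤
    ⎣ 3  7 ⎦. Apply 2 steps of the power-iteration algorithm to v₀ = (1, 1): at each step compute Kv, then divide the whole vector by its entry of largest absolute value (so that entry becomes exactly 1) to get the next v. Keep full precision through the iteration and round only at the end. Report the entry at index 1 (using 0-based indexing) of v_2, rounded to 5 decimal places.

Kv0 = (9.000000, 10.000000); divide by 10.000000 → v1 = (0.900000, 1.000000)
Kv1 = (8.400000, 9.700000); divide by 9.700000 → v2 = (0.865979, 1.000000)
Requested entry of v2: 97/97 = 1.00000

1.00000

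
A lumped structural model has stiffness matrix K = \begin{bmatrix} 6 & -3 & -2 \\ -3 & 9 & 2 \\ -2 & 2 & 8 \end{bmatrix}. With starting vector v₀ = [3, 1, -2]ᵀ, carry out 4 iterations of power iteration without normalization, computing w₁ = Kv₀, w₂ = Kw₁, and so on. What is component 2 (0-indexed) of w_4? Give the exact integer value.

w1 = Kv₀ = (6·3 + (-3)·1 + (-2)·(-2); (-3)·3 + 9·1 + 2·(-2); (-2)·3 + 2·1 + 8·(-2)) = (19, -4, -20)
w2 = Kw1 = (6·19 + (-3)·(-4) + (-2)·(-20); (-3)·19 + 9·(-4) + 2·(-20); (-2)·19 + 2·(-4) + 8·(-20)) = (166, -133, -206)
w3 = Kw2 = (1807, -2107, -2246)
w4 = Kw3 = (21655, -28876, -25796)
The requested component of w4 is -25796.

-25796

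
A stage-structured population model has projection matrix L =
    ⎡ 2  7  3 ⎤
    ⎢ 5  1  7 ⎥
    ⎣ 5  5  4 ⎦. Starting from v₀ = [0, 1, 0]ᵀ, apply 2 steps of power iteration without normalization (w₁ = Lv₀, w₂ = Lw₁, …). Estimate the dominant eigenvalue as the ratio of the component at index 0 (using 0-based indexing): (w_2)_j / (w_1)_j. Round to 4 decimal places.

w1 = Lv₀ = (2·0 + 7·1 + 3·0; 5·0 + 1·1 + 7·0; 5·0 + 5·1 + 4·0) = (7, 1, 5)
w2 = Lw1 = (2·7 + 7·1 + 3·5; 5·7 + 1·1 + 7·5; 5·7 + 5·1 + 4·5) = (36, 71, 60)
Ratio at component: 36 / 7 = 5.1429

λ ≈ 5.1429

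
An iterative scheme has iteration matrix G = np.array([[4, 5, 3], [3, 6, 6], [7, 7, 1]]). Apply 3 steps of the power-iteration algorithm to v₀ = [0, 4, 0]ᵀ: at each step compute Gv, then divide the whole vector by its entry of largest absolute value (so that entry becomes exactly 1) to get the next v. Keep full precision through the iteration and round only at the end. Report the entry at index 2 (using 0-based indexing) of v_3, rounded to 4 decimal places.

Gv0 = (20.00000, 24.00000, 28.00000); divide by 28.00000 → v1 = (0.71429, 0.85714, 1.00000)
Gv1 = (10.14286, 13.28571, 12.00000); divide by 13.28571 → v2 = (0.76344, 1.00000, 0.90323)
Gv2 = (10.76344, 13.70968, 13.24731); divide by 13.70968 → v3 = (0.78510, 1.00000, 0.96627)
Requested entry of v3: 4928/5100 = 0.9663

0.9663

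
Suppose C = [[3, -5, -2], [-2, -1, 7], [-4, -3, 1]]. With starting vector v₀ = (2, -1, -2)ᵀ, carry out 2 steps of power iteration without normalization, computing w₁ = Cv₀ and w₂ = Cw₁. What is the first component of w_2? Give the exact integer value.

144

w1 = Cv₀ = (15, -17, -7)
w2 = Cw1 = (144, -62, -16)
The requested component of w2 is 144.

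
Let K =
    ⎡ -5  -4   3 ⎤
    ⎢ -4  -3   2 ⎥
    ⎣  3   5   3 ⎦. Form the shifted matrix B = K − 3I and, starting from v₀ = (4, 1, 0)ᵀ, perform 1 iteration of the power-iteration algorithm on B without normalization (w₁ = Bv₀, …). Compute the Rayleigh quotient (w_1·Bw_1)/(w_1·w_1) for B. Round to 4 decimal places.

-12.5172

B = K − 3I has rows (-8, -4, 3); (-4, -6, 2); (3, 5, 0)
w1 = Bv₀ = (-36, -22, 17)
Bw1 = (427, 310, -218)
w1·Bw1 = -25898; w1·w1 = 2069; μ ≈ -25898/2069 = -12.5172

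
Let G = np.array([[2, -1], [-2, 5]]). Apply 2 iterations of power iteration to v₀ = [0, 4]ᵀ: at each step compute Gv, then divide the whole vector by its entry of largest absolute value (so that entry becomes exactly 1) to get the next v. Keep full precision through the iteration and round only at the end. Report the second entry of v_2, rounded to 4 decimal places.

1.0000

Gv0 = (-4.00000, 20.00000); divide by 20.00000 → v1 = (-0.20000, 1.00000)
Gv1 = (-1.40000, 5.40000); divide by 5.40000 → v2 = (-0.25926, 1.00000)
Requested entry of v2: 108/108 = 1.0000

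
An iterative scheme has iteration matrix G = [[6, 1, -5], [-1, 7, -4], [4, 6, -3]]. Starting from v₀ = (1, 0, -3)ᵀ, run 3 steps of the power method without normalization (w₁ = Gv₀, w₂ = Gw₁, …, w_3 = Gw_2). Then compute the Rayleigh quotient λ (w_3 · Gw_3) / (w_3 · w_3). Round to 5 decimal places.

w1 = Gv₀ = (6·1 + 1·0 + (-5)·(-3); (-1)·1 + 7·0 + (-4)·(-3); 4·1 + 6·0 + (-3)·(-3)) = (21, 11, 13)
w2 = Gw1 = (6·21 + 1·11 + (-5)·13; (-1)·21 + 7·11 + (-4)·13; 4·21 + 6·11 + (-3)·13) = (72, 4, 111)
w3 = Gw2 = (-119, -488, -21)
Gw3 = (-1097, -3213, -3341)
w3·Gw3 = (-119)·(-1097) + (-488)·(-3213) + (-21)·(-3341) = 1768648; w3·w3 = (-119)·(-119) + (-488)·(-488) + (-21)·(-21) = 252746
λ ≈ 1768648/252746 = 6.99773

6.99773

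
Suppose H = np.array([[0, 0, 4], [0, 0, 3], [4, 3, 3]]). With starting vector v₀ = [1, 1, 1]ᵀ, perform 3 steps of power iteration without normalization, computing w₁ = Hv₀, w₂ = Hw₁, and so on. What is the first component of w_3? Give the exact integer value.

w1 = Hv₀ = (0·1 + 0·1 + 4·1; 0·1 + 0·1 + 3·1; 4·1 + 3·1 + 3·1) = (4, 3, 10)
w2 = Hw1 = (0·4 + 0·3 + 4·10; 0·4 + 0·3 + 3·10; 4·4 + 3·3 + 3·10) = (40, 30, 55)
w3 = Hw2 = (220, 165, 415)
The requested component of w3 is 220.

220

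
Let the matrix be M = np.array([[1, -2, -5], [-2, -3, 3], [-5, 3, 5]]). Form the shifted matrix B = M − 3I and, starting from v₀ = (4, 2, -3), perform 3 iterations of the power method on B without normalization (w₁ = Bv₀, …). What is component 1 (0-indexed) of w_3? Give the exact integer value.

-1378

B = M − 3I has rows (-2, -2, -5); (-2, -6, 3); (-5, 3, 2)
w1 = Bv₀ = (3, -29, -20)
w2 = Bw1 = (152, 108, -142)
w3 = Bw2 = (190, -1378, -720)
Requested component of w3: -1378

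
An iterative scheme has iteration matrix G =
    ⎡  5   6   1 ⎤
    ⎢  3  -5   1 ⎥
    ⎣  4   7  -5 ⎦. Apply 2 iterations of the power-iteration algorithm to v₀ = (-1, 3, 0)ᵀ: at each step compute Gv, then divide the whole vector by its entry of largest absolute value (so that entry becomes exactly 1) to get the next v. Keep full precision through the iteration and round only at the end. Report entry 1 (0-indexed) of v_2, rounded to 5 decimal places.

Gv0 = (13.000000, -18.000000, 17.000000); divide by -18.000000 → v1 = (-0.722222, 1.000000, -0.944444)
Gv1 = (1.444444, -8.111111, 8.833333); divide by 8.833333 → v2 = (0.163522, -0.918239, 1.000000)
Requested entry of v2: 146/-159 = -0.91824

-0.91824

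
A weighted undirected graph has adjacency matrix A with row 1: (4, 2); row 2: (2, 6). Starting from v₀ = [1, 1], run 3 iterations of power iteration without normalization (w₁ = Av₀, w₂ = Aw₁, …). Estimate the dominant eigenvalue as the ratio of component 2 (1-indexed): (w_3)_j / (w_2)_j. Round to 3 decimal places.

7.333

w1 = Av₀ = (4·1 + 2·1; 2·1 + 6·1) = (6, 8)
w2 = Aw1 = (4·6 + 2·8; 2·6 + 6·8) = (40, 60)
w3 = Aw2 = (280, 440)
Ratio at component: 440 / 60 = 7.333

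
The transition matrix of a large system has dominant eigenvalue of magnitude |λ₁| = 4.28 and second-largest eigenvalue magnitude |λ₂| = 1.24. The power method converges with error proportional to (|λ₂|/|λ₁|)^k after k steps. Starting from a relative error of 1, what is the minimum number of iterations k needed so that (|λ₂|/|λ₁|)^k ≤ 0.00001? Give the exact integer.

|λ₂/λ₁| = 1.24/4.28 = 0.28972
Need k ≥ ln(0.00001) / ln(0.28972) = -11.5129 / -1.2388 ≈ 9.293
Smallest integer k satisfying the bound: 10

10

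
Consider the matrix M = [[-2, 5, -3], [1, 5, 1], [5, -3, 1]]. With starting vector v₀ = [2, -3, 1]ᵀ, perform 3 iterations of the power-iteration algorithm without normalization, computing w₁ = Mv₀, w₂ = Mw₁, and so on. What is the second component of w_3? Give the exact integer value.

-440

w1 = Mv₀ = ((-2)·2 + 5·(-3) + (-3)·1; 1·2 + 5·(-3) + 1·1; 5·2 + (-3)·(-3) + 1·1) = (-22, -12, 20)
w2 = Mw1 = ((-2)·(-22) + 5·(-12) + (-3)·20; 1·(-22) + 5·(-12) + 1·20; 5·(-22) + (-3)·(-12) + 1·20) = (-76, -62, -54)
w3 = Mw2 = (4, -440, -248)
The requested component of w3 is -440.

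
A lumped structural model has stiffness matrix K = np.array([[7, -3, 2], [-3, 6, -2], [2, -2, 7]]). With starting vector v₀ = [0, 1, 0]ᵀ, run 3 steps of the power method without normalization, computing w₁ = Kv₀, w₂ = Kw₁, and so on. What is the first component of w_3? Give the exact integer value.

w1 = Kv₀ = (7·0 + (-3)·1 + 2·0; (-3)·0 + 6·1 + (-2)·0; 2·0 + (-2)·1 + 7·0) = (-3, 6, -2)
w2 = Kw1 = (7·(-3) + (-3)·6 + 2·(-2); (-3)·(-3) + 6·6 + (-2)·(-2); 2·(-3) + (-2)·6 + 7·(-2)) = (-43, 49, -32)
w3 = Kw2 = (-512, 487, -408)
The requested component of w3 is -512.

-512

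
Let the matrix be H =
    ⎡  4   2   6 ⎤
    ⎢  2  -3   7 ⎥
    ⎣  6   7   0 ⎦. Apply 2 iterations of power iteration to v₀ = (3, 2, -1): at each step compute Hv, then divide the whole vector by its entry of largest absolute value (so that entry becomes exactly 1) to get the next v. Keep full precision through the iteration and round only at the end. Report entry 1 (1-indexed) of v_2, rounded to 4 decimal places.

0.8226

Hv0 = (10.00000, -7.00000, 32.00000); divide by 32.00000 → v1 = (0.31250, -0.21875, 1.00000)
Hv1 = (6.81250, 8.28125, 0.34375); divide by 8.28125 → v2 = (0.82264, 1.00000, 0.04151)
Requested entry of v2: 218/265 = 0.8226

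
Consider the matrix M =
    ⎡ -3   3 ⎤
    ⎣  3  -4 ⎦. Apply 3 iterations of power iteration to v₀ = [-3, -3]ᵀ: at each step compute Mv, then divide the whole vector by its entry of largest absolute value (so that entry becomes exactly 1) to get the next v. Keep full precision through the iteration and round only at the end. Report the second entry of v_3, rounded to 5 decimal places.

Mv0 = (0.000000, 3.000000); divide by 3.000000 → v1 = (0.000000, 1.000000)
Mv1 = (3.000000, -4.000000); divide by -4.000000 → v2 = (-0.750000, 1.000000)
Mv2 = (5.250000, -6.250000); divide by -6.250000 → v3 = (-0.840000, 1.000000)
Requested entry of v3: 75/75 = 1.00000

1.00000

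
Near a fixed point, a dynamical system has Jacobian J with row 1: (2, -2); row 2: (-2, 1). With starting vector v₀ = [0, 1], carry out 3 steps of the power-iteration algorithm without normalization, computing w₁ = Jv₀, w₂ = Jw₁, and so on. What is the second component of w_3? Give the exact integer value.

17

w1 = Jv₀ = (2·0 + (-2)·1; (-2)·0 + 1·1) = (-2, 1)
w2 = Jw1 = (2·(-2) + (-2)·1; (-2)·(-2) + 1·1) = (-6, 5)
w3 = Jw2 = (-22, 17)
The requested component of w3 is 17.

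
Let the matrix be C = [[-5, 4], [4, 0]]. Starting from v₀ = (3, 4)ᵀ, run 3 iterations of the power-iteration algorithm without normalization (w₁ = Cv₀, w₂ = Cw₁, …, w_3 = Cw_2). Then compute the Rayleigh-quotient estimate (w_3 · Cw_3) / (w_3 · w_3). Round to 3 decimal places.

-6.820

w1 = Cv₀ = ((-5)·3 + 4·4; 4·3 + 0·4) = (1, 12)
w2 = Cw1 = ((-5)·1 + 4·12; 4·1 + 0·12) = (43, 4)
w3 = Cw2 = (-199, 172)
Cw3 = (1683, -796)
w3·Cw3 = (-199)·1683 + 172·(-796) = -471829; w3·w3 = (-199)·(-199) + 172·172 = 69185
λ ≈ -471829/69185 = -6.820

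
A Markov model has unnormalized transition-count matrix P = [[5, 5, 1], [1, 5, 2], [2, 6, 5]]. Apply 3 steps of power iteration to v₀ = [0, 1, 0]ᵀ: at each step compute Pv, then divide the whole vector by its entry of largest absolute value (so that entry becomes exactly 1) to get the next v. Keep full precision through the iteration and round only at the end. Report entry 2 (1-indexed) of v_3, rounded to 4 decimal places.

0.5686

Pv0 = (5.00000, 5.00000, 6.00000); divide by 6.00000 → v1 = (0.83333, 0.83333, 1.00000)
Pv1 = (9.33333, 7.00000, 11.66667); divide by 11.66667 → v2 = (0.80000, 0.60000, 1.00000)
Pv2 = (8.00000, 5.80000, 10.20000); divide by 10.20000 → v3 = (0.78431, 0.56863, 1.00000)
Requested entry of v3: 406/714 = 0.5686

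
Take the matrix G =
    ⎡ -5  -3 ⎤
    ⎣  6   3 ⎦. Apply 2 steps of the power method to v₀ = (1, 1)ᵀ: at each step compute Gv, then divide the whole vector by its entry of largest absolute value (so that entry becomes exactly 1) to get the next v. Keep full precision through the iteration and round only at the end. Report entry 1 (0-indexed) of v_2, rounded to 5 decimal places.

Gv0 = (-8.000000, 9.000000); divide by 9.000000 → v1 = (-0.888889, 1.000000)
Gv1 = (1.444444, -2.333333); divide by -2.333333 → v2 = (-0.619048, 1.000000)
Requested entry of v2: -21/-21 = 1.00000

1.00000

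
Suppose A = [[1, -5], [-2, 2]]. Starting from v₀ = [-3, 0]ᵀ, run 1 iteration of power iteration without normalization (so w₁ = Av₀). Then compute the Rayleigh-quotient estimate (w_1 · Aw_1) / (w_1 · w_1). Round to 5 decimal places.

4.60000

w1 = Av₀ = (-3, 6)
Aw1 = (-33, 18)
w1·Aw1 = (-3)·(-33) + 6·18 = 207; w1·w1 = (-3)·(-3) + 6·6 = 45
λ ≈ 207/45 = 4.60000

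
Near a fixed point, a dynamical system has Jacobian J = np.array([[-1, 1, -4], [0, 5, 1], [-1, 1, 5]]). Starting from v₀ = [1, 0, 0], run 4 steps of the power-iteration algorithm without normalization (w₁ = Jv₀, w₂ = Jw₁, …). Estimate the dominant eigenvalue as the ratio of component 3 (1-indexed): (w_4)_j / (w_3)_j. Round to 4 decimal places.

w1 = Jv₀ = (-1, 0, -1)
w2 = Jw1 = (5, -1, -4)
w3 = Jw2 = (10, -9, -26)
w4 = Jw3 = (85, -71, -149)
Ratio at component: -149 / -26 = 5.7308

5.7308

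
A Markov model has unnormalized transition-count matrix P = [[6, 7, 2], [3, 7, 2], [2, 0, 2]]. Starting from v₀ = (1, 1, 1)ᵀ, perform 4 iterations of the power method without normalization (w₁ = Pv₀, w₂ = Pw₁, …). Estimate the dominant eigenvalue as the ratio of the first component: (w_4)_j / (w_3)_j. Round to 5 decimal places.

λ ≈ 11.61683

w1 = Pv₀ = (6·1 + 7·1 + 2·1; 3·1 + 7·1 + 2·1; 2·1 + 0·1 + 2·1) = (15, 12, 4)
w2 = Pw1 = (6·15 + 7·12 + 2·4; 3·15 + 7·12 + 2·4; 2·15 + 0·12 + 2·4) = (182, 137, 38)
w3 = Pw2 = (2127, 1581, 440)
w4 = Pw3 = (24709, 18328, 5134)
Ratio at component: 24709 / 2127 = 11.61683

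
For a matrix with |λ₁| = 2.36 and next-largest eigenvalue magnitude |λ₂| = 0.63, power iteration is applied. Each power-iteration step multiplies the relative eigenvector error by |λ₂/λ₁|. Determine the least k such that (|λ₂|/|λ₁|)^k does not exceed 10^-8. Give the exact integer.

14

|λ₂/λ₁| = 0.63/2.36 = 0.26695
Need k ≥ ln(10^-8) / ln(0.26695) = -18.4207 / -1.3207 ≈ 13.948
Smallest integer k satisfying the bound: 14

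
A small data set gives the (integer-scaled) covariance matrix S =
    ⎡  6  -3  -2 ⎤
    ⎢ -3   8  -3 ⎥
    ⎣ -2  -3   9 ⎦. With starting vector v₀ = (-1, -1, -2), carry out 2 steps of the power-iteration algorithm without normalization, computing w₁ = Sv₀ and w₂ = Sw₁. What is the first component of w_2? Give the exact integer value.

w1 = Sv₀ = (1, 1, -13)
w2 = Sw1 = (29, 44, -122)
The requested component of w2 is 29.

29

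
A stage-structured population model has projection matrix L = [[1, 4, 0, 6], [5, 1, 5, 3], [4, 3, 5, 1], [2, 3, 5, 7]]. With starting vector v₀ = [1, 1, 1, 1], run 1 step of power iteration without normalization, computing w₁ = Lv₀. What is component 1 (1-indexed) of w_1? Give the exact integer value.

w1 = Lv₀ = (1·1 + 4·1 + 0·1 + 6·1; 5·1 + 1·1 + 5·1 + 3·1; 4·1 + 3·1 + 5·1 + 1·1; 2·1 + 3·1 + 5·1 + 7·1) = (11, 14, 13, 17)
The requested component of w1 is 11.

11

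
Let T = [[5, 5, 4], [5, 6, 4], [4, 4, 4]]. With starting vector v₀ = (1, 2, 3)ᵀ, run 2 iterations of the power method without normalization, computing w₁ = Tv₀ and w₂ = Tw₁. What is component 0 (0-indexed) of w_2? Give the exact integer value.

376

w1 = Tv₀ = (27, 29, 24)
w2 = Tw1 = (376, 405, 320)
The requested component of w2 is 376.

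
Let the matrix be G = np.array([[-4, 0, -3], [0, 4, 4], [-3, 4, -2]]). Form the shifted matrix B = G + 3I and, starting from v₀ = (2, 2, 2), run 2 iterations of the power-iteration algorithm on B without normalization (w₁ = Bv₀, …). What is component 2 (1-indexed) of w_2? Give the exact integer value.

170

B = G + 3I has rows (-1, 0, -3); (0, 7, 4); (-3, 4, 1)
w1 = Bv₀ = (-8, 22, 4)
w2 = Bw1 = (-4, 170, 116)
Requested component of w2: 170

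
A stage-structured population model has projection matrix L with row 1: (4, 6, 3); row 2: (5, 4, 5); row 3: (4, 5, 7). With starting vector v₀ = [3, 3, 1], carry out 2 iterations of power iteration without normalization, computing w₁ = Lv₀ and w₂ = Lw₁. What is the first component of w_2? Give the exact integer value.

426

w1 = Lv₀ = (4·3 + 6·3 + 3·1; 5·3 + 4·3 + 5·1; 4·3 + 5·3 + 7·1) = (33, 32, 34)
w2 = Lw1 = (4·33 + 6·32 + 3·34; 5·33 + 4·32 + 5·34; 4·33 + 5·32 + 7·34) = (426, 463, 530)
The requested component of w2 is 426.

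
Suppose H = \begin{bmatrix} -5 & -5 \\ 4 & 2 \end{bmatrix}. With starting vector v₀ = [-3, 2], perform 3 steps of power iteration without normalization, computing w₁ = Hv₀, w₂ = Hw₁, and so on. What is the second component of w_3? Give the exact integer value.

w1 = Hv₀ = (5, -8)
w2 = Hw1 = (15, 4)
w3 = Hw2 = (-95, 68)
The requested component of w3 is 68.

68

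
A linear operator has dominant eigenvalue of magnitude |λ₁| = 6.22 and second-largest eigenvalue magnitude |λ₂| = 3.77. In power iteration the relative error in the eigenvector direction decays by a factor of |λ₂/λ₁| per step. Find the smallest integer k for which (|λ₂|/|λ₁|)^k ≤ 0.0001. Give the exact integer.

19

|λ₂/λ₁| = 3.77/6.22 = 0.60611
Need k ≥ ln(0.0001) / ln(0.60611) = -9.2103 / -0.5007 ≈ 18.395
Smallest integer k satisfying the bound: 19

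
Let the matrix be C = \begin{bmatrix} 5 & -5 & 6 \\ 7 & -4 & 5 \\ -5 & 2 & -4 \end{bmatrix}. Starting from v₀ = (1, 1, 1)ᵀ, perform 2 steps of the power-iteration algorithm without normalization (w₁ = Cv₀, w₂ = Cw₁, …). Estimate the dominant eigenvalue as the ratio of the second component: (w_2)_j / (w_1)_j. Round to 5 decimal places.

w1 = Cv₀ = (5·1 + (-5)·1 + 6·1; 7·1 + (-4)·1 + 5·1; (-5)·1 + 2·1 + (-4)·1) = (6, 8, -7)
w2 = Cw1 = (5·6 + (-5)·8 + 6·(-7); 7·6 + (-4)·8 + 5·(-7); (-5)·6 + 2·8 + (-4)·(-7)) = (-52, -25, 14)
Ratio at component: -25 / 8 = -3.12500

-3.12500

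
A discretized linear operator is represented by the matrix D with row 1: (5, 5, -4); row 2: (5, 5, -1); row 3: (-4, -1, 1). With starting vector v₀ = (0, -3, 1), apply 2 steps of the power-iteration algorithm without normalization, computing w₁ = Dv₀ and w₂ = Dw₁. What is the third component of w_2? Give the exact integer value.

w1 = Dv₀ = (-19, -16, 4)
w2 = Dw1 = (-191, -179, 96)
The requested component of w2 is 96.

96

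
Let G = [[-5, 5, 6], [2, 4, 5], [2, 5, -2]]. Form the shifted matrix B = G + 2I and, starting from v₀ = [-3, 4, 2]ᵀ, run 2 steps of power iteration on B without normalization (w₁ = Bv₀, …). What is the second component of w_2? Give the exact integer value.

320

B = G + 2I has rows (-3, 5, 6); (2, 6, 5); (2, 5, 0)
w1 = Bv₀ = (41, 28, 14)
w2 = Bw1 = (101, 320, 222)
Requested component of w2: 320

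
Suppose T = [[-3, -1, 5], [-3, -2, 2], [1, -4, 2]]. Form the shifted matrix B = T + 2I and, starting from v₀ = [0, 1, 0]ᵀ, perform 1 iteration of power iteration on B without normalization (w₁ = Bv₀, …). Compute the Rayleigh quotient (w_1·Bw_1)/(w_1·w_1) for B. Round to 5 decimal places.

μ ≈ 5.11765

B = T + 2I has rows (-1, -1, 5); (-3, 0, 2); (1, -4, 4)
w1 = Bv₀ = ((-1)·0 + (-1)·1 + 5·0; (-3)·0 + 0·1 + 2·0; 1·0 + (-4)·1 + 4·0) = (-1, 0, -4)
Bw1 = (-19, -5, -17)
w1·Bw1 = 87; w1·w1 = 17; μ ≈ 87/17 = 5.11765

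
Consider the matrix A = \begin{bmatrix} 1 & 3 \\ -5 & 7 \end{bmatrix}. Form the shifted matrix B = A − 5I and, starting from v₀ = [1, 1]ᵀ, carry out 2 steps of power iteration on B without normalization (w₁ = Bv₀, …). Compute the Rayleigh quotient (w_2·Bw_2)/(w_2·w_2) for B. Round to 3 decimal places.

B = A − 5I has rows (-4, 3); (-5, 2)
w1 = Bv₀ = ((-4)·1 + 3·1; (-5)·1 + 2·1) = (-1, -3)
w2 = Bw1 = ((-4)·(-1) + 3·(-3); (-5)·(-1) + 2·(-3)) = (-5, -1)
Bw2 = (17, 23)
w2·Bw2 = -108; w2·w2 = 26; μ ≈ -108/26 = -4.154

-4.154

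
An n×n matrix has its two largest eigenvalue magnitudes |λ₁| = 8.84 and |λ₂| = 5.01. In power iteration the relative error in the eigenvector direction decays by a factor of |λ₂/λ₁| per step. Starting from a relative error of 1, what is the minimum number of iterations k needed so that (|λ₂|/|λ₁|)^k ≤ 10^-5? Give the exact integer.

|λ₂/λ₁| = 5.01/8.84 = 0.56674
Need k ≥ ln(10^-5) / ln(0.56674) = -11.5129 / -0.5679 ≈ 20.275
Smallest integer k satisfying the bound: 21

21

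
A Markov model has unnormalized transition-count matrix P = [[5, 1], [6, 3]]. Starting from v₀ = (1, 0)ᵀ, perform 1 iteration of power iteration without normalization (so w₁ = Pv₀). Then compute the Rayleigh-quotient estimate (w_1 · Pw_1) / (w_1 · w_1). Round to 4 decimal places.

w1 = Pv₀ = (5, 6)
Pw1 = (31, 48)
w1·Pw1 = 5·31 + 6·48 = 443; w1·w1 = 5·5 + 6·6 = 61
λ ≈ 443/61 = 7.2623

7.2623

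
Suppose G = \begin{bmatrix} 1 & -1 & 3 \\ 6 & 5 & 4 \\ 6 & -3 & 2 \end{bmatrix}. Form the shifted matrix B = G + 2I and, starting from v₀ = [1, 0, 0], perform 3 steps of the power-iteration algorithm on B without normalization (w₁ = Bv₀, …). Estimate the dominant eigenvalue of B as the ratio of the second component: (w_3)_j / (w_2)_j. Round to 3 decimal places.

B = G + 2I has rows (3, -1, 3); (6, 7, 4); (6, -3, 4)
w1 = Bv₀ = (3·1 + (-1)·0 + 3·0; 6·1 + 7·0 + 4·0; 6·1 + (-3)·0 + 4·0) = (3, 6, 6)
w2 = Bw1 = (3·3 + (-1)·6 + 3·6; 6·3 + 7·6 + 4·6; 6·3 + (-3)·6 + 4·6) = (21, 84, 24)
w3 = Bw2 = (51, 810, -30)
Ratio: 810/84 = 9.643

μ ≈ 9.643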